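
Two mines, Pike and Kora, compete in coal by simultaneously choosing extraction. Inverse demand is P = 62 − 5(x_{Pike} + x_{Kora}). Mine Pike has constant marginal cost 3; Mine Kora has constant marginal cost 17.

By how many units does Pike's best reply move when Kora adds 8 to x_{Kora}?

Mine Pike's profit: π = x_{Pike}(62 − 5(x_{Pike} + x_{Kora})) − 3x_{Pike}.
∂π/∂x_{Pike} = 59 − 10x_{Pike} − 5x_{Kora} = 0, so x_{Pike} = 5.9 − 0.5x_{Kora}.
The reaction-function slope is −0.5, so an 8-unit rise in x_{Kora} moves x_{Pike} by −0.5 × 8 = −4. Pike's best response falls — the actions are strategic substitutes.

-4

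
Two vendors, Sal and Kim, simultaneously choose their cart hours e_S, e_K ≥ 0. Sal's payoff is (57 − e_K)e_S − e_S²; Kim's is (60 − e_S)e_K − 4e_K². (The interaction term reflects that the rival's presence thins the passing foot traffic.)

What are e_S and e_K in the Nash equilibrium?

26.4, 4.2

Expanding Sal's payoff: 57e_S − e_Ke_S − e_S².
∂π/∂e_S = 57 − e_K − 2e_S = 0, so e_S = 28.5 − 0.5e_K.
Likewise for Kim: e_K = 7.5 − 0.125e_S.
Plugging e_K into Sal's best response: e_S = 28.5 − 0.5(7.5 − 0.125e_S) ⇒ 0.9375e_S = 24.75, so e_S = 26.4.
Then e_K = 7.5 − 0.125·26.4 = 4.2.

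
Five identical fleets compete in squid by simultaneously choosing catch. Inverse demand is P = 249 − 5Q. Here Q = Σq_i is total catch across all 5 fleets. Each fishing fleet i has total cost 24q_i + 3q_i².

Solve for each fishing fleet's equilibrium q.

6.25

A representative fishing fleet's profit is π_i = q_i(249 − 5Q) − 24q_i − 3q_i², with Q = q_i + Σ_{j≠i} q_j.
First-order condition: 225 − 16q_i − 5Σ_{j≠i} q_j = 0.
With identical fishing fleets, set every q_j = q: then 225 − 16q − 20q = 0, i.e. q = 225/36 = 6.25.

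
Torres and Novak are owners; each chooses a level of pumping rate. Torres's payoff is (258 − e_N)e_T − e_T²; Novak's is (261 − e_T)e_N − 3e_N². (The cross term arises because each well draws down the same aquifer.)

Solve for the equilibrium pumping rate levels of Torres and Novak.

Expanding Torres's payoff: 258e_T − e_Ne_T − e_T².
∂π/∂e_T = 258 − e_N − 2e_T = 0, so e_T = 129 − 0.5e_N.
Likewise for Novak: e_N = 43.5 − (1/6)e_T.
Plugging e_N into Torres's best response: e_T = 129 − 0.5(43.5 − (1/6)e_T) ⇒ (11/12)e_T = 107.25, so e_T = 117.
Then e_N = 43.5 − (1/6)·117 = 24.

117, 24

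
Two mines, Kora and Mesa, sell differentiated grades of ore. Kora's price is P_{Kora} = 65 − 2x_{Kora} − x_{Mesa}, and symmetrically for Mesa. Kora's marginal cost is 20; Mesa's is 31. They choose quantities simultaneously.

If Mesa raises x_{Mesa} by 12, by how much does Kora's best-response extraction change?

-3

Mine Kora's profit: π = x_{Kora}(65 − 2x_{Kora} − x_{Mesa}) − 20x_{Kora}.
∂π/∂x_{Kora} = 45 − 4x_{Kora} − x_{Mesa} = 0 ⇒ x_{Kora} = 11.25 − 0.25x_{Mesa}.
The reaction-function slope is −0.25, so a 12-unit rise in x_{Mesa} moves x_{Kora} by −0.25 × 12 = −3. Kora's best response falls — the actions are strategic substitutes.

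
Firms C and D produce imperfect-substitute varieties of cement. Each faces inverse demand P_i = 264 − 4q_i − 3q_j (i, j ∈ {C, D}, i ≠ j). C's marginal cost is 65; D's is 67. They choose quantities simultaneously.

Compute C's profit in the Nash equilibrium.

1324.96

Firm C's profit: π = q_C(264 − 4q_C − 3q_D) − 65q_C.
∂π/∂q_C = 199 − 8q_C − 3q_D = 0 ⇒ q_C = 24.875 − 0.375q_D.
Similarly q_D = 24.625 − 0.375q_C.
Plugging q_D into C's best response: q_C = 24.875 − 0.375(24.625 − 0.375q_C) ⇒ (55/64)q_C = 1001/64, so q_C = 18.2.
Then q_D = 24.625 − 0.375·18.2 = 17.8.
P_C = 264 − 4·18.2 − 3·17.8 = 137.8.
Profit = (137.8 − 65)·18.2 = 1324.96.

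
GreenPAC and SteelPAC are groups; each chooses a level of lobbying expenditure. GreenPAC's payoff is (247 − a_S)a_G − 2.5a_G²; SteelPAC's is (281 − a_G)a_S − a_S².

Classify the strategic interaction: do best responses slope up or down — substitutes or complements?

Expanding GreenPAC's payoff: 247a_G − a_Sa_G − 2.5a_G².
∂π/∂a_G = 247 − a_S − 5a_G = 0, so a_G = 49.4 − 0.2a_S.
The best-response slope da_G/da_S = −0.2 < 0: the reaction function is downward-sloping, so the choices are strategic substitutes.

strategic substitutes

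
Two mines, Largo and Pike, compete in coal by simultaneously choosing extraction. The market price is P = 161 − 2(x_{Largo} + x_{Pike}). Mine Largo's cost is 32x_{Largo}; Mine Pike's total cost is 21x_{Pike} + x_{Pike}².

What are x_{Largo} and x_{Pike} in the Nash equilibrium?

Mine Largo's profit: π = x_{Largo}(161 − 2(x_{Largo} + x_{Pike})) − 32x_{Largo}.
∂π/∂x_{Largo} = 129 − 4x_{Largo} − 2x_{Pike} = 0, so x_{Largo} = 32.25 − 0.5x_{Pike}.
For Pike: ∂π/∂x_{Pike} = 140 − 6x_{Pike} − 2x_{Largo} = 0 ⇒ x_{Pike} = 70/3 − (1/3)x_{Largo}.
Plugging x_{Pike} into Largo's best response: x_{Largo} = 32.25 − 0.5(70/3 − (1/3)x_{Largo}) ⇒ (5/6)x_{Largo} = 247/12, so x_{Largo} = 24.7.
Then x_{Pike} = 70/3 − (1/3)·24.7 = 15.1.

24.7, 15.1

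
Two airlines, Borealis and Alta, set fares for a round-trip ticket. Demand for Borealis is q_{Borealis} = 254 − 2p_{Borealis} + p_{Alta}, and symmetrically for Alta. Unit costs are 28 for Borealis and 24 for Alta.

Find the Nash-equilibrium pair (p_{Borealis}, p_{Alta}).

102.8, 101.2

Borealis's profit: π = (p_{Borealis} − 28)(254 − 2p_{Borealis} + p_{Alta}).
∂π/∂p_{Borealis} = 310 − 4p_{Borealis} + p_{Alta} = 0 ⇒ p_{Borealis} = 77.5 + 0.25p_{Alta}.
Similarly p_{Alta} = 75.5 + 0.25p_{Borealis}.
Solving the two reaction functions simultaneously: (1 − (0.25)(0.25))p_{Borealis} = 77.5 + 0.25·75.5, so 0.9375p_{Borealis} = 96.375 and p_{Borealis} = 102.8.
Then p_{Alta} = 75.5 + 0.25·102.8 = 101.2.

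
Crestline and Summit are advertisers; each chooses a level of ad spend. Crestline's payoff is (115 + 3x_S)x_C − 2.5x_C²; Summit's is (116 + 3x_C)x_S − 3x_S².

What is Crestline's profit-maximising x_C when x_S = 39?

Expanding Crestline's payoff: 115x_C + 3x_Sx_C − 2.5x_C².
∂π/∂x_C = 115 + 3x_S − 5x_C = 0, so x_C = 23 + 0.6x_S.
At x_S = 39: x_C = 23 + 0.6·39 = 46.4.

46.4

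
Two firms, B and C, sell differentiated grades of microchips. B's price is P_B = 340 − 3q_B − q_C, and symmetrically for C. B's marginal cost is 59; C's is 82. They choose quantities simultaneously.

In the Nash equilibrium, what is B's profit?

4993.92

Firm B's profit: π = q_B(340 − 3q_B − q_C) − 59q_B.
∂π/∂q_B = 281 − 6q_B − q_C = 0 ⇒ q_B = 281/6 − (1/6)q_C.
Similarly q_C = 43 − (1/6)q_B.
Substituting the second reaction function into the first: q_B = 281/6 − (1/6)(43 − (1/6)q_B), which gives (35/36)q_B = 119/3 ⇒ q_B = 40.8.
Then q_C = 43 − (1/6)·40.8 = 36.2.
P_B = 340 − 3·40.8 − 36.2 = 181.4.
Profit = (181.4 − 59)·40.8 = 4993.92.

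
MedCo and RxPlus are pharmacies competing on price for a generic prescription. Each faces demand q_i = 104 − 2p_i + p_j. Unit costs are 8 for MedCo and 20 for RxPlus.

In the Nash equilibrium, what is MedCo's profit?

MedCo's profit: π = (p_{MedCo} − 8)(104 − 2p_{MedCo} + p_{RxPlus}).
∂π/∂p_{MedCo} = 120 − 4p_{MedCo} + p_{RxPlus} = 0 ⇒ p_{MedCo} = 30 + 0.25p_{RxPlus}.
Similarly p_{RxPlus} = 36 + 0.25p_{MedCo}.
Solving the two reaction functions simultaneously: (1 − (0.25)(0.25))p_{MedCo} = 30 + 0.25·36, so 0.9375p_{MedCo} = 39 and p_{MedCo} = 41.6.
Then p_{RxPlus} = 36 + 0.25·41.6 = 46.4.
q_{MedCo} = 104 − 2·41.6 + 46.4 = 67.2.
Profit = (41.6 − 8)·67.2 = 2257.92.

2257.92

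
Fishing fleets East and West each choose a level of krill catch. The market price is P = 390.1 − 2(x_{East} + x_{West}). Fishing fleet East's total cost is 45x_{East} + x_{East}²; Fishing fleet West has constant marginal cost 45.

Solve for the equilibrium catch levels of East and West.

34.51, 69.02

Fishing fleet East's profit: π = x_{East}(390.1 − 2(x_{East} + x_{West})) − 45x_{East} − x_{East}².
∂π/∂x_{East} = 345.1 − 6x_{East} − 2x_{West} = 0, so x_{East} = 3451/60 − (1/3)x_{West}.
For West: ∂π/∂x_{West} = 345.1 − 4x_{West} − 2x_{East} = 0 ⇒ x_{West} = 86.275 − 0.5x_{East}.
Solving the two reaction functions simultaneously: (1 − (−1/3)(−0.5))x_{East} = 3451/60 − (1/3)·86.275, so (5/6)x_{East} = 3451/120 and x_{East} = 34.51.
Then x_{West} = 86.275 − 0.5·34.51 = 69.02.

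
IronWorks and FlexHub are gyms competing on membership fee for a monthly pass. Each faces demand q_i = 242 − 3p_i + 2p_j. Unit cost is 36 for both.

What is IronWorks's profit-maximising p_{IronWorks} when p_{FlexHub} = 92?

IronWorks's profit: π = (p_{IronWorks} − 36)(242 − 3p_{IronWorks} + 2p_{FlexHub}).
∂π/∂p_{IronWorks} = 350 − 6p_{IronWorks} + 2p_{FlexHub} = 0 ⇒ p_{IronWorks} = 175/3 + (1/3)p_{FlexHub}.
At p_{FlexHub} = 92: p_{IronWorks} = 175/3 + (1/3)·92 = 89.

89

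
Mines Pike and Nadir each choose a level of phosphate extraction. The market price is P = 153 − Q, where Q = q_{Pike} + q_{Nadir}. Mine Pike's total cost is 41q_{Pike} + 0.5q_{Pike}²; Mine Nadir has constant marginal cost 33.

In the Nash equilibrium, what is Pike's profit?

Mine Pike's profit: π = q_{Pike}(153 − (q_{Pike} + q_{Nadir})) − 41q_{Pike} − 0.5q_{Pike}².
∂π/∂q_{Pike} = 112 − 3q_{Pike} − q_{Nadir} = 0, so q_{Pike} = 112/3 − (1/3)q_{Nadir}.
For Nadir: ∂π/∂q_{Nadir} = 120 − 2q_{Nadir} − q_{Pike} = 0 ⇒ q_{Nadir} = 60 − 0.5q_{Pike}.
Solving the two reaction functions simultaneously: (1 − (−1/3)(−0.5))q_{Pike} = 112/3 − (1/3)·60, so (5/6)q_{Pike} = 52/3 and q_{Pike} = 20.8.
Then q_{Nadir} = 60 − 0.5·20.8 = 49.6.
Price P = 153 − 70.4 = 82.6.
Pike's profit: (82.6 − 41)·20.8 − 0.5(20.8)² = 648.96.

648.96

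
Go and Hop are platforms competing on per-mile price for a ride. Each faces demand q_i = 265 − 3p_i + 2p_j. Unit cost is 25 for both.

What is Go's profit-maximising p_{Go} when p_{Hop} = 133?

Go's profit: π = (p_{Go} − 25)(265 − 3p_{Go} + 2p_{Hop}).
∂π/∂p_{Go} = 340 − 6p_{Go} + 2p_{Hop} = 0 ⇒ p_{Go} = 170/3 + (1/3)p_{Hop}.
At p_{Hop} = 133: p_{Go} = 170/3 + (1/3)·133 = 101.

101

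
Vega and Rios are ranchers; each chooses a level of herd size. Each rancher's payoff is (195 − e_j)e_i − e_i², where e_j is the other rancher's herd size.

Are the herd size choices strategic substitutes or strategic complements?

Vega's payoff is (195 − e_R)e_V − e_V².
∂π/∂e_V = 195 − e_R − 2e_V = 0, so e_V = 97.5 − 0.5e_R.
The best-response slope de_V/de_R = −0.5 < 0: the reaction function is downward-sloping, so the choices are strategic substitutes.

strategic substitutes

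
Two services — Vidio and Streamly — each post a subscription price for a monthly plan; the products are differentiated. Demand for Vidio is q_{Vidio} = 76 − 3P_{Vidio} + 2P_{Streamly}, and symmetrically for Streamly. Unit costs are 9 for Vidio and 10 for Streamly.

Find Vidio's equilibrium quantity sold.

50.8125

Vidio's profit: π = (P_{Vidio} − 9)(76 − 3P_{Vidio} + 2P_{Streamly}).
∂π/∂P_{Vidio} = 103 − 6P_{Vidio} + 2P_{Streamly} = 0 ⇒ P_{Vidio} = 103/6 + (1/3)P_{Streamly}.
Similarly P_{Streamly} = 53/3 + (1/3)P_{Vidio}.
Substituting the second reaction function into the first: P_{Vidio} = 103/6 + (1/3)(53/3 + (1/3)P_{Vidio}), which gives (8/9)P_{Vidio} = 415/18 ⇒ P_{Vidio} = 25.9375.
Then P_{Streamly} = 53/3 + (1/3)·25.9375 = 26.3125.
q_{Vidio} = 76 − 3·25.9375 + 2·26.3125 = 50.8125.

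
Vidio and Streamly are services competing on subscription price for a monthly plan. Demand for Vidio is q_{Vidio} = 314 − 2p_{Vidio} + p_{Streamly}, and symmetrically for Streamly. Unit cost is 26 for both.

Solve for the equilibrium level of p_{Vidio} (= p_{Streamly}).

Vidio's profit: π = (p_{Vidio} − 26)(314 − 2p_{Vidio} + p_{Streamly}).
∂π/∂p_{Vidio} = 366 − 4p_{Vidio} + p_{Streamly} = 0 ⇒ p_{Vidio} = 91.5 + 0.25p_{Streamly}.
By symmetry p_{Streamly} = p_{Vidio}; substituting into the reaction function, 0.75p_{Vidio} = 91.5 and p_{Vidio} = 122.

122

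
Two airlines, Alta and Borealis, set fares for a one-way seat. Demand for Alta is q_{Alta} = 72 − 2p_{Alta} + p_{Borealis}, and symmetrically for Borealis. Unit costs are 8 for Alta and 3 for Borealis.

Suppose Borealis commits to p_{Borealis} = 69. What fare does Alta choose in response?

39.25

Alta's profit: π = (p_{Alta} − 8)(72 − 2p_{Alta} + p_{Borealis}).
∂π/∂p_{Alta} = 88 − 4p_{Alta} + p_{Borealis} = 0 ⇒ p_{Alta} = 22 + 0.25p_{Borealis}.
At p_{Borealis} = 69: p_{Alta} = 22 + 0.25·69 = 39.25.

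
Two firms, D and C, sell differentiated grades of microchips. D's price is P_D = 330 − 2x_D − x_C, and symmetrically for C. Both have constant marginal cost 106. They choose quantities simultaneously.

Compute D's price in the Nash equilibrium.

Firm D's profit: π = x_D(330 − 2x_D − x_C) − 106x_D.
∂π/∂x_D = 224 − 4x_D − x_C = 0 ⇒ x_D = 56 − 0.25x_C.
By symmetry x_C = x_D; substituting into the reaction function, 1.25x_D = 56 and x_D = 44.8.
P_D = 330 − 2·44.8 − 44.8 = 195.6.

195.6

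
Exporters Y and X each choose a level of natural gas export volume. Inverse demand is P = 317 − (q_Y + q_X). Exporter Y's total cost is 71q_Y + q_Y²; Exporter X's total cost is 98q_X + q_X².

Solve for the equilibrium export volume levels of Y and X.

51, 42

Exporter Y's profit: π = q_Y(317 − (q_Y + q_X)) − 71q_Y − q_Y².
∂π/∂q_Y = 246 − 4q_Y − q_X = 0, so q_Y = 61.5 − 0.25q_X.
By the same steps for X: q_X = 54.75 − 0.25q_Y.
Plugging q_X into Y's best response: q_Y = 61.5 − 0.25(54.75 − 0.25q_Y) ⇒ 0.9375q_Y = 47.8125, so q_Y = 51.
Then q_X = 54.75 − 0.25·51 = 42.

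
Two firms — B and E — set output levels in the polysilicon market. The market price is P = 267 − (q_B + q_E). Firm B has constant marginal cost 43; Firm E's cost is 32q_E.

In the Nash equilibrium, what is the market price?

Firm B's profit: π = q_B(267 − (q_B + q_E)) − 43q_B.
∂π/∂q_B = 224 − 2q_B − q_E = 0, so q_B = 112 − 0.5q_E.
By the same steps for E: q_E = 117.5 − 0.5q_B.
Solving the two reaction functions simultaneously: (1 − (−0.5)(−0.5))q_B = 112 − 0.5·117.5, so 0.75q_B = 53.25 and q_B = 71.
Then q_E = 117.5 − 0.5·71 = 82.
Equilibrium price: P = 267 − 153 = 114.

114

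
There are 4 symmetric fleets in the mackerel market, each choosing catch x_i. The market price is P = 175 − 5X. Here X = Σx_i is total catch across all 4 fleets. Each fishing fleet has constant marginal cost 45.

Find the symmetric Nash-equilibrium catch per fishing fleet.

5.2

A representative fishing fleet's profit is π_i = x_i(175 − 5X) − 45x_i, with X = x_i + Σ_{j≠i} x_j.
First-order condition: 130 − 10x_i − 5Σ_{j≠i} x_j = 0.
Imposing symmetry (x_j = x for all j) turns Σ_{j≠i} x_j into 3x, so 130 = 25x and x = 5.2.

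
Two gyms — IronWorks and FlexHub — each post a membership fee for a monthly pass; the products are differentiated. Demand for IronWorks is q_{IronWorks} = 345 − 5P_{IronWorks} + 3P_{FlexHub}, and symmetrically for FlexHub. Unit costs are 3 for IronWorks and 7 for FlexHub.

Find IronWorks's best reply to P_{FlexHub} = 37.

IronWorks's profit: π = (P_{IronWorks} − 3)(345 − 5P_{IronWorks} + 3P_{FlexHub}).
∂π/∂P_{IronWorks} = 360 − 10P_{IronWorks} + 3P_{FlexHub} = 0 ⇒ P_{IronWorks} = 36 + 0.3P_{FlexHub}.
At P_{FlexHub} = 37: P_{IronWorks} = 36 + 0.3·37 = 47.1.

47.1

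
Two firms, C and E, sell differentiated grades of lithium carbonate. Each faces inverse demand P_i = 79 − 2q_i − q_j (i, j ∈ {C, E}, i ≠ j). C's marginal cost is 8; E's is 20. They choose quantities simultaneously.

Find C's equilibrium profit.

450

Firm C's profit: π = q_C(79 − 2q_C − q_E) − 8q_C.
∂π/∂q_C = 71 − 4q_C − q_E = 0 ⇒ q_C = 17.75 − 0.25q_E.
Similarly q_E = 14.75 − 0.25q_C.
Plugging q_E into C's best response: q_C = 17.75 − 0.25(14.75 − 0.25q_C) ⇒ 0.9375q_C = 14.0625, so q_C = 15.
Then q_E = 14.75 − 0.25·15 = 11.
P_C = 79 − 2·15 − 11 = 38.
Profit = (38 − 8)·15 = 450.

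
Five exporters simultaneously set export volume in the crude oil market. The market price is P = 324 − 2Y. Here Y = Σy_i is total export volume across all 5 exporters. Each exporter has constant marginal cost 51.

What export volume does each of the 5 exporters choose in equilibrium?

A representative exporter's profit is π_i = y_i(324 − 2Y) − 51y_i, with Y = y_i + Σ_{j≠i} y_j.
First-order condition: 273 − 4y_i − 2Σ_{j≠i} y_j = 0.
Imposing symmetry (y_j = y for all j) turns Σ_{j≠i} y_j into 4y, so 273 = 12y and y = 22.75.

22.75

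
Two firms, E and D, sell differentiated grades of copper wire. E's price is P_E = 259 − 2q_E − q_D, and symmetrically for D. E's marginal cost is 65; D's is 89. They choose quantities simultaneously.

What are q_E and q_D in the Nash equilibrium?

Firm E's profit: π = q_E(259 − 2q_E − q_D) − 65q_E.
∂π/∂q_E = 194 − 4q_E − q_D = 0 ⇒ q_E = 48.5 − 0.25q_D.
Similarly q_D = 42.5 − 0.25q_E.
Substituting the second reaction function into the first: q_E = 48.5 − 0.25(42.5 − 0.25q_E), which gives 0.9375q_E = 37.875 ⇒ q_E = 40.4.
Then q_D = 42.5 − 0.25·40.4 = 32.4.

40.4, 32.4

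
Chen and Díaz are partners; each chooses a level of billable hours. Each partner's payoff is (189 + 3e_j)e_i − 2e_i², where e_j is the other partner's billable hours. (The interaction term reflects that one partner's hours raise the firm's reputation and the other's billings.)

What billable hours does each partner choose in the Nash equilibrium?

189

Chen's payoff is (189 + 3e_D)e_C − 2e_C².
∂π/∂e_C = 189 + 3e_D − 4e_C = 0, so e_C = 47.25 + 0.75e_D.
By symmetry e_D = e_C; substituting into the reaction function, 0.25e_C = 47.25 and e_C = 189.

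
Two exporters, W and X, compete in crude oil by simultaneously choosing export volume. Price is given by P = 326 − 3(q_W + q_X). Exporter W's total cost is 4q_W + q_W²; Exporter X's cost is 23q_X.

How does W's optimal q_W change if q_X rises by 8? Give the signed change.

-3

Exporter W's profit: π = q_W(326 − 3(q_W + q_X)) − 4q_W − q_W².
∂π/∂q_W = 322 − 8q_W − 3q_X = 0, so q_W = 40.25 − 0.375q_X.
The reaction-function slope is −0.375, so an 8-unit rise in q_X moves q_W by −0.375 × 8 = −3. W's best response falls — the actions are strategic substitutes.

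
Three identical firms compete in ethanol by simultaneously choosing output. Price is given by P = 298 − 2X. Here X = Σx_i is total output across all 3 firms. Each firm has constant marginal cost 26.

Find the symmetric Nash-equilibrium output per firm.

34

A representative firm's profit is π_i = x_i(298 − 2X) − 26x_i, with X = x_i + Σ_{j≠i} x_j.
First-order condition: 272 − 4x_i − 2Σ_{j≠i} x_j = 0.
Imposing symmetry (x_j = x for all j) turns Σ_{j≠i} x_j into 2x, so 272 = 8x and x = 34.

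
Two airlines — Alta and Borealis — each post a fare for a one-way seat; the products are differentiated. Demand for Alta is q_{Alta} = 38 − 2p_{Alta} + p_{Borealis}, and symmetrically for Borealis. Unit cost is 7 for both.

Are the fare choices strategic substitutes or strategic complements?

strategic complements

Alta's profit: π = (p_{Alta} − 7)(38 − 2p_{Alta} + p_{Borealis}).
∂π/∂p_{Alta} = 52 − 4p_{Alta} + p_{Borealis} = 0 ⇒ p_{Alta} = 13 + 0.25p_{Borealis}.
The best-response slope dp_{Alta}/dp_{Borealis} = 0.25 > 0: the reaction function is upward-sloping, so the choices are strategic complements.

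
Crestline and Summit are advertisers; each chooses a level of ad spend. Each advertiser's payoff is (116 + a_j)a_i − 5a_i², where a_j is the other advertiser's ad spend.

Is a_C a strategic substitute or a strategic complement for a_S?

strategic complements

Crestline's payoff is (116 + a_S)a_C − 5a_C².
∂π/∂a_C = 116 + a_S − 10a_C = 0, so a_C = 11.6 + 0.1a_S.
The best-response slope da_C/da_S = 0.1 > 0: the reaction function is upward-sloping, so the choices are strategic complements.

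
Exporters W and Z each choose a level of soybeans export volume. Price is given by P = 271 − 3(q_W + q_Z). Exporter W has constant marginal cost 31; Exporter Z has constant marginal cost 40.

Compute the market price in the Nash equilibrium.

Exporter W's profit: π = q_W(271 − 3(q_W + q_Z)) − 31q_W.
∂π/∂q_W = 240 − 6q_W − 3q_Z = 0, so q_W = 40 − 0.5q_Z.
By the same steps for Z: q_Z = 38.5 − 0.5q_W.
Solving the two reaction functions simultaneously: (1 − (−0.5)(−0.5))q_W = 40 − 0.5·38.5, so 0.75q_W = 20.75 and q_W = 83/3.
Then q_Z = 38.5 − 0.5·(83/3) = 74/3.
Equilibrium price: P = 271 − 3·(157/3) = 114.

114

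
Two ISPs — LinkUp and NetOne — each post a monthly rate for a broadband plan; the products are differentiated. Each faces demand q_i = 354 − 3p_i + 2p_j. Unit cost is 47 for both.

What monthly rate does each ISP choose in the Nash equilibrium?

123.75

LinkUp's profit: π = (p_{LinkUp} − 47)(354 − 3p_{LinkUp} + 2p_{NetOne}).
∂π/∂p_{LinkUp} = 495 − 6p_{LinkUp} + 2p_{NetOne} = 0 ⇒ p_{LinkUp} = 82.5 + (1/3)p_{NetOne}.
By symmetry p_{NetOne} = p_{LinkUp}; substituting into the reaction function, (2/3)p_{LinkUp} = 82.5 and p_{LinkUp} = 123.75.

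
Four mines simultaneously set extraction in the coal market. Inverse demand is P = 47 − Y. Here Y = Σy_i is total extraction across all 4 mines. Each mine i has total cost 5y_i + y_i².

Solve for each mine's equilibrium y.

6

A representative mine's profit is π_i = y_i(47 − Y) − 5y_i − y_i², with Y = y_i + Σ_{j≠i} y_j.
First-order condition: 42 − 4y_i − Σ_{j≠i} y_j = 0.
Imposing symmetry (y_j = y for all j) turns Σ_{j≠i} y_j into 3y, so 42 = 7y and y = 6.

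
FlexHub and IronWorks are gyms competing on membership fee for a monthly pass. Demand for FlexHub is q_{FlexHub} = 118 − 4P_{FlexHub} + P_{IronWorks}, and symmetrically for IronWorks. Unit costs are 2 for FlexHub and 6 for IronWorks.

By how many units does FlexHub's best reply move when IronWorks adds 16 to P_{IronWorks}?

2

FlexHub's profit: π = (P_{FlexHub} − 2)(118 − 4P_{FlexHub} + P_{IronWorks}).
∂π/∂P_{FlexHub} = 126 − 8P_{FlexHub} + P_{IronWorks} = 0 ⇒ P_{FlexHub} = 15.75 + 0.125P_{IronWorks}.
The reaction-function slope is 0.125, so a 16-unit rise in P_{IronWorks} moves P_{FlexHub} by 0.125 × 16 = 2. FlexHub's best response rises — the actions are strategic complements.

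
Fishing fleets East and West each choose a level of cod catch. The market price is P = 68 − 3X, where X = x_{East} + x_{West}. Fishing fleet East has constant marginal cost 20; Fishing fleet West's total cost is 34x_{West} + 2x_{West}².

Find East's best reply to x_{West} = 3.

Fishing fleet East's profit: π = x_{East}(68 − 3(x_{East} + x_{West})) − 20x_{East}.
∂π/∂x_{East} = 48 − 6x_{East} − 3x_{West} = 0, so x_{East} = 8 − 0.5x_{West}.
At x_{West} = 3: x_{East} = 8 − 0.5·3 = 6.5.

6.5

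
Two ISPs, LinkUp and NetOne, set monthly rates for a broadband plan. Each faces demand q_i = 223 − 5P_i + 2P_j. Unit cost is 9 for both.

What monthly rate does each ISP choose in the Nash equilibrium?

LinkUp's profit: π = (P_{LinkUp} − 9)(223 − 5P_{LinkUp} + 2P_{NetOne}).
∂π/∂P_{LinkUp} = 268 − 10P_{LinkUp} + 2P_{NetOne} = 0 ⇒ P_{LinkUp} = 26.8 + 0.2P_{NetOne}.
The game is symmetric, so in equilibrium P_{NetOne} = P_{LinkUp}: the reaction function gives 0.8P_{LinkUp} = 26.8, hence P_{LinkUp} = 33.5.

33.5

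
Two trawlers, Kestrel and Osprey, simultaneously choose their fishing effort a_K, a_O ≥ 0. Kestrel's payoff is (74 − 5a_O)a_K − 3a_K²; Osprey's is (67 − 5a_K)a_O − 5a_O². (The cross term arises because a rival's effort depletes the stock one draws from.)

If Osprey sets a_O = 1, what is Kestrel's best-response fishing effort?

Expanding Kestrel's payoff: 74a_K − 5a_Oa_K − 3a_K².
∂π/∂a_K = 74 − 5a_O − 6a_K = 0, so a_K = 37/3 − (5/6)a_O.
At a_O = 1: a_K = 37/3 − (5/6)·1 = 11.5.

11.5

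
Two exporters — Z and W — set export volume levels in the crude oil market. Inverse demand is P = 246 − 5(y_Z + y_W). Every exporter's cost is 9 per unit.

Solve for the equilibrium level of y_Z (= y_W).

15.8

Exporter Z's profit: π = y_Z(246 − 5(y_Z + y_W)) − 9y_Z.
∂π/∂y_Z = 237 − 10y_Z − 5y_W = 0, so y_Z = 23.7 − 0.5y_W.
Setting y_Z = y_W in the reaction function: y_Z = 23.7 − 0.5y_Z, so y_Z = 23.7 / 1.5 = 15.8.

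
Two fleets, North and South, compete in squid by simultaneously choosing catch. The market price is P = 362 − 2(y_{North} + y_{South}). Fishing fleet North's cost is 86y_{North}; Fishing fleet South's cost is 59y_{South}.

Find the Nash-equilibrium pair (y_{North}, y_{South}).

Fishing fleet North's profit: π = y_{North}(362 − 2(y_{North} + y_{South})) − 86y_{North}.
∂π/∂y_{North} = 276 − 4y_{North} − 2y_{South} = 0, so y_{North} = 69 − 0.5y_{South}.
By the same steps for South: y_{South} = 75.75 − 0.5y_{North}.
Solving the two reaction functions simultaneously: (1 − (−0.5)(−0.5))y_{North} = 69 − 0.5·75.75, so 0.75y_{North} = 31.125 and y_{North} = 41.5.
Then y_{South} = 75.75 − 0.5·41.5 = 55.

41.5, 55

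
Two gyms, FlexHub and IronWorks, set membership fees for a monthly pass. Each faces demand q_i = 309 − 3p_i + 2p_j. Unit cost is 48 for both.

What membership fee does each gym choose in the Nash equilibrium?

113.25

FlexHub's profit: π = (p_{FlexHub} − 48)(309 − 3p_{FlexHub} + 2p_{IronWorks}).
∂π/∂p_{FlexHub} = 453 − 6p_{FlexHub} + 2p_{IronWorks} = 0 ⇒ p_{FlexHub} = 75.5 + (1/3)p_{IronWorks}.
The game is symmetric, so in equilibrium p_{IronWorks} = p_{FlexHub}: the reaction function gives (2/3)p_{FlexHub} = 75.5, hence p_{FlexHub} = 113.25.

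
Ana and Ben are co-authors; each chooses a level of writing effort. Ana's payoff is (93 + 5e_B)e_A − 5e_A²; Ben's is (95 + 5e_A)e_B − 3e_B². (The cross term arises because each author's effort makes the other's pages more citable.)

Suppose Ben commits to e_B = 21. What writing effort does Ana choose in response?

Expanding Ana's payoff: 93e_A + 5e_Be_A − 5e_A².
∂π/∂e_A = 93 + 5e_B − 10e_A = 0, so e_A = 9.3 + 0.5e_B.
At e_B = 21: e_A = 9.3 + 0.5·21 = 19.8.

19.8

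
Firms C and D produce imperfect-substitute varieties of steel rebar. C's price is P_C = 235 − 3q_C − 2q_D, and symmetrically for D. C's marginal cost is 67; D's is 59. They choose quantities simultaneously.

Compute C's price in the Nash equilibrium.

128.5

Firm C's profit: π = q_C(235 − 3q_C − 2q_D) − 67q_C.
∂π/∂q_C = 168 − 6q_C − 2q_D = 0 ⇒ q_C = 28 − (1/3)q_D.
Similarly q_D = 88/3 − (1/3)q_C.
Solving the two reaction functions simultaneously: (1 − (−1/3)(−1/3))q_C = 28 − (1/3)·(88/3), so (8/9)q_C = 164/9 and q_C = 20.5.
Then q_D = 88/3 − (1/3)·20.5 = 22.5.
P_C = 235 − 3·20.5 − 2·22.5 = 128.5.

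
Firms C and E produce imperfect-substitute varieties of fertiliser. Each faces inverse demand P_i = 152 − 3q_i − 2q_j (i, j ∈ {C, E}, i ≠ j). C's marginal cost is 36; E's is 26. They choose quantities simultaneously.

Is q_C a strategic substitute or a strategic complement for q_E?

Firm C's profit: π = q_C(152 − 3q_C − 2q_E) − 36q_C.
∂π/∂q_C = 116 − 6q_C − 2q_E = 0 ⇒ q_C = 58/3 − (1/3)q_E.
The best-response slope dq_C/dq_E = −1/3 < 0: the reaction function is downward-sloping, so the choices are strategic substitutes.

strategic substitutes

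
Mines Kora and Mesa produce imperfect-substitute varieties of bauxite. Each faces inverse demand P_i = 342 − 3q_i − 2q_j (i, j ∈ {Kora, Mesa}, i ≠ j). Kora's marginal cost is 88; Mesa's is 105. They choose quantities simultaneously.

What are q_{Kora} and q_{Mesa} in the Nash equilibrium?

Mine Kora's profit: π = q_{Kora}(342 − 3q_{Kora} − 2q_{Mesa}) − 88q_{Kora}.
∂π/∂q_{Kora} = 254 − 6q_{Kora} − 2q_{Mesa} = 0 ⇒ q_{Kora} = 127/3 − (1/3)q_{Mesa}.
Similarly q_{Mesa} = 39.5 − (1/3)q_{Kora}.
Solving the two reaction functions simultaneously: (1 − (−1/3)(−1/3))q_{Kora} = 127/3 − (1/3)·39.5, so (8/9)q_{Kora} = 175/6 and q_{Kora} = 32.8125.
Then q_{Mesa} = 39.5 − (1/3)·32.8125 = 28.5625.

32.8125, 28.5625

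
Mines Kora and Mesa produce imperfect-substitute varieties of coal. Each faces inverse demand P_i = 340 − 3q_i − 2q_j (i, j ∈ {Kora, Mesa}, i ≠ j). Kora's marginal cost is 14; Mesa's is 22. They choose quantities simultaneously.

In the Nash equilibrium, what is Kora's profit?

5104.6875

Mine Kora's profit: π = q_{Kora}(340 − 3q_{Kora} − 2q_{Mesa}) − 14q_{Kora}.
∂π/∂q_{Kora} = 326 − 6q_{Kora} − 2q_{Mesa} = 0 ⇒ q_{Kora} = 163/3 − (1/3)q_{Mesa}.
Similarly q_{Mesa} = 53 − (1/3)q_{Kora}.
Substituting the second reaction function into the first: q_{Kora} = 163/3 − (1/3)(53 − (1/3)q_{Kora}), which gives (8/9)q_{Kora} = 110/3 ⇒ q_{Kora} = 41.25.
Then q_{Mesa} = 53 − (1/3)·41.25 = 39.25.
P_{Kora} = 340 − 3·41.25 − 2·39.25 = 137.75.
Profit = (137.75 − 14)·41.25 = 5104.6875.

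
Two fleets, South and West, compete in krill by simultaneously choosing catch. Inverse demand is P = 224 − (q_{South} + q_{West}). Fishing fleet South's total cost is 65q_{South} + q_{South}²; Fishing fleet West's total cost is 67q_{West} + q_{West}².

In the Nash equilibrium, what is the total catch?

63.2

Fishing fleet South's profit: π = q_{South}(224 − (q_{South} + q_{West})) − 65q_{South} − q_{South}².
∂π/∂q_{South} = 159 − 4q_{South} − q_{West} = 0, so q_{South} = 39.75 − 0.25q_{West}.
By the same steps for West: q_{West} = 39.25 − 0.25q_{South}.
Substituting the second reaction function into the first: q_{South} = 39.75 − 0.25(39.25 − 0.25q_{South}), which gives 0.9375q_{South} = 29.9375 ⇒ q_{South} = 479/15.
Then q_{West} = 39.25 − 0.25·(479/15) = 469/15.
Total catch: 479/15 + 469/15 = 63.2.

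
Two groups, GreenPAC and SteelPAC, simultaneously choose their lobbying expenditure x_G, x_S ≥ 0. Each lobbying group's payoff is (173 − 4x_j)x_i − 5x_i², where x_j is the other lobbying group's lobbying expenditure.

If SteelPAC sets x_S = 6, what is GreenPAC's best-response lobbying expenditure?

GreenPAC's payoff is (173 − 4x_S)x_G − 5x_G².
∂π/∂x_G = 173 − 4x_S − 10x_G = 0, so x_G = 17.3 − 0.4x_S.
At x_S = 6: x_G = 17.3 − 0.4·6 = 14.9.

14.9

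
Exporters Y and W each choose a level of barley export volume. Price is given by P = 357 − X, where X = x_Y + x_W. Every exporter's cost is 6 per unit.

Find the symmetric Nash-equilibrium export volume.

117

Exporter Y's profit: π = x_Y(357 − (x_Y + x_W)) − 6x_Y.
∂π/∂x_Y = 351 − 2x_Y − x_W = 0, so x_Y = 175.5 − 0.5x_W.
By symmetry x_W = x_Y; substituting into the reaction function, 1.5x_Y = 175.5 and x_Y = 117.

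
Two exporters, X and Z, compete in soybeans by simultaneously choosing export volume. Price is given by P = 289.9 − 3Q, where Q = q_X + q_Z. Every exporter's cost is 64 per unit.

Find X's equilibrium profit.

1890.03

Exporter X's profit: π = q_X(289.9 − 3(q_X + q_Z)) − 64q_X.
∂π/∂q_X = 225.9 − 6q_X − 3q_Z = 0, so q_X = 37.65 − 0.5q_Z.
The game is symmetric, so in equilibrium q_Z = q_X: the reaction function gives 1.5q_X = 37.65, hence q_X = 25.1.
Price P = 289.9 − 3·50.2 = 139.3.
X's profit: (139.3 − 64)·25.1 = 1890.03.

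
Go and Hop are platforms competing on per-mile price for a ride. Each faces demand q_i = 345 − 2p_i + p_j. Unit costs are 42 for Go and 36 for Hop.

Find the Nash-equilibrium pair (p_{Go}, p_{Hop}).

Go's profit: π = (p_{Go} − 42)(345 − 2p_{Go} + p_{Hop}).
∂π/∂p_{Go} = 429 − 4p_{Go} + p_{Hop} = 0 ⇒ p_{Go} = 107.25 + 0.25p_{Hop}.
Similarly p_{Hop} = 104.25 + 0.25p_{Go}.
Solving the two reaction functions simultaneously: (1 − (0.25)(0.25))p_{Go} = 107.25 + 0.25·104.25, so 0.9375p_{Go} = 133.3125 and p_{Go} = 142.2.
Then p_{Hop} = 104.25 + 0.25·142.2 = 139.8.

142.2, 139.8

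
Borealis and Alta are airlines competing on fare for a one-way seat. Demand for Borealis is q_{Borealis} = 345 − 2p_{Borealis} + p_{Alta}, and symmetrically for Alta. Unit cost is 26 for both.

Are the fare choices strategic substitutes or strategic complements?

Borealis's profit: π = (p_{Borealis} − 26)(345 − 2p_{Borealis} + p_{Alta}).
∂π/∂p_{Borealis} = 397 − 4p_{Borealis} + p_{Alta} = 0 ⇒ p_{Borealis} = 99.25 + 0.25p_{Alta}.
The best-response slope dp_{Borealis}/dp_{Alta} = 0.25 > 0: the reaction function is upward-sloping, so the choices are strategic complements.

strategic complements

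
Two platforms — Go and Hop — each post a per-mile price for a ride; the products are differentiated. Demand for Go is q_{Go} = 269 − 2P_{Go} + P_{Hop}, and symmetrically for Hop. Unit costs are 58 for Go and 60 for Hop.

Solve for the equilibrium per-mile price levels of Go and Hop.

128.6, 129.4

Go's profit: π = (P_{Go} − 58)(269 − 2P_{Go} + P_{Hop}).
∂π/∂P_{Go} = 385 − 4P_{Go} + P_{Hop} = 0 ⇒ P_{Go} = 96.25 + 0.25P_{Hop}.
Similarly P_{Hop} = 97.25 + 0.25P_{Go}.
Substituting the second reaction function into the first: P_{Go} = 96.25 + 0.25(97.25 + 0.25P_{Go}), which gives 0.9375P_{Go} = 120.5625 ⇒ P_{Go} = 128.6.
Then P_{Hop} = 97.25 + 0.25·128.6 = 129.4.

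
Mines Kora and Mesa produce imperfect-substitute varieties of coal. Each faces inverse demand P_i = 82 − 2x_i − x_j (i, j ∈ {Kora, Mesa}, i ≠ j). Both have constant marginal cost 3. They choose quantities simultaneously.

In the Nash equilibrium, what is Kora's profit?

499.28

Mine Kora's profit: π = x_{Kora}(82 − 2x_{Kora} − x_{Mesa}) − 3x_{Kora}.
∂π/∂x_{Kora} = 79 − 4x_{Kora} − x_{Mesa} = 0 ⇒ x_{Kora} = 19.75 − 0.25x_{Mesa}.
The game is symmetric, so in equilibrium x_{Mesa} = x_{Kora}: the reaction function gives 1.25x_{Kora} = 19.75, hence x_{Kora} = 15.8.
P_{Kora} = 82 − 2·15.8 − 15.8 = 34.6.
Profit = (34.6 − 3)·15.8 = 499.28.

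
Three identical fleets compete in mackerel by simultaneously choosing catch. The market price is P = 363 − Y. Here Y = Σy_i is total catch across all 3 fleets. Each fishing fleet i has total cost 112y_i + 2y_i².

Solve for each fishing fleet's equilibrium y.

A representative fishing fleet's profit is π_i = y_i(363 − Y) − 112y_i − 2y_i², with Y = y_i + Σ_{j≠i} y_j.
First-order condition: 251 − 6y_i − Σ_{j≠i} y_j = 0.
Imposing symmetry (y_j = y for all j) turns Σ_{j≠i} y_j into 2y, so 251 = 8y and y = 31.375.

31.375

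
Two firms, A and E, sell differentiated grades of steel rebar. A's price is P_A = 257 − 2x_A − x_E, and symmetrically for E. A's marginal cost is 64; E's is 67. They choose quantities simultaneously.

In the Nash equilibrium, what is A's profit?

3010.88

Firm A's profit: π = x_A(257 − 2x_A − x_E) − 64x_A.
∂π/∂x_A = 193 − 4x_A − x_E = 0 ⇒ x_A = 48.25 − 0.25x_E.
Similarly x_E = 47.5 − 0.25x_A.
Solving the two reaction functions simultaneously: (1 − (−0.25)(−0.25))x_A = 48.25 − 0.25·47.5, so 0.9375x_A = 36.375 and x_A = 38.8.
Then x_E = 47.5 − 0.25·38.8 = 37.8.
P_A = 257 − 2·38.8 − 37.8 = 141.6.
Profit = (141.6 − 64)·38.8 = 3010.88.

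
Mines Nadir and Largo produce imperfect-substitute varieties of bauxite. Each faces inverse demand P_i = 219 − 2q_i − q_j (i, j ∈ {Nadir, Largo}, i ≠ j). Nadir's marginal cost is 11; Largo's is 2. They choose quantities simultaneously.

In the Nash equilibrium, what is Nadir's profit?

Mine Nadir's profit: π = q_{Nadir}(219 − 2q_{Nadir} − q_{Largo}) − 11q_{Nadir}.
∂π/∂q_{Nadir} = 208 − 4q_{Nadir} − q_{Largo} = 0 ⇒ q_{Nadir} = 52 − 0.25q_{Largo}.
Similarly q_{Largo} = 54.25 − 0.25q_{Nadir}.
Substituting the second reaction function into the first: q_{Nadir} = 52 − 0.25(54.25 − 0.25q_{Nadir}), which gives 0.9375q_{Nadir} = 38.4375 ⇒ q_{Nadir} = 41.
Then q_{Largo} = 54.25 − 0.25·41 = 44.
P_{Nadir} = 219 − 2·41 − 44 = 93.
Profit = (93 − 11)·41 = 3362.

3362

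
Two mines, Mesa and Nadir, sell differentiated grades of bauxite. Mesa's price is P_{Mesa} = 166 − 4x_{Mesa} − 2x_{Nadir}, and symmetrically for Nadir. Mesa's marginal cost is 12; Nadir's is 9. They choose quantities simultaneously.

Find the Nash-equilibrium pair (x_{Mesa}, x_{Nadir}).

Mine Mesa's profit: π = x_{Mesa}(166 − 4x_{Mesa} − 2x_{Nadir}) − 12x_{Mesa}.
∂π/∂x_{Mesa} = 154 − 8x_{Mesa} − 2x_{Nadir} = 0 ⇒ x_{Mesa} = 19.25 − 0.25x_{Nadir}.
Similarly x_{Nadir} = 19.625 − 0.25x_{Mesa}.
Solving the two reaction functions simultaneously: (1 − (−0.25)(−0.25))x_{Mesa} = 19.25 − 0.25·19.625, so 0.9375x_{Mesa} = 459/32 and x_{Mesa} = 15.3.
Then x_{Nadir} = 19.625 − 0.25·15.3 = 15.8.

15.3, 15.8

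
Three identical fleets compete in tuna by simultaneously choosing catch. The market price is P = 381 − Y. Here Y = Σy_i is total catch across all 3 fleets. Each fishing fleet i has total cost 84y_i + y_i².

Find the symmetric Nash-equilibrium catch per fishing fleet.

A representative fishing fleet's profit is π_i = y_i(381 − Y) − 84y_i − y_i², with Y = y_i + Σ_{j≠i} y_j.
First-order condition: 297 − 4y_i − Σ_{j≠i} y_j = 0.
Imposing symmetry (y_j = y for all j) turns Σ_{j≠i} y_j into 2y, so 297 = 6y and y = 49.5.

49.5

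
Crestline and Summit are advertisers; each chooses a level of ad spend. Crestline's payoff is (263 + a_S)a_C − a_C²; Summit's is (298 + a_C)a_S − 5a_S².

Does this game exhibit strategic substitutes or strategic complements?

Expanding Crestline's payoff: 263a_C + a_Sa_C − a_C².
∂π/∂a_C = 263 + a_S − 2a_C = 0, so a_C = 131.5 + 0.5a_S.
The best-response slope da_C/da_S = 0.5 > 0: the reaction function is upward-sloping, so the choices are strategic complements.

strategic complements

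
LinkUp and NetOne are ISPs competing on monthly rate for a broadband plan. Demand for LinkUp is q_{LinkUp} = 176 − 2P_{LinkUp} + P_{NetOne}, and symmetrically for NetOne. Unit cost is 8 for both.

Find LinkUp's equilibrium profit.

LinkUp's profit: π = (P_{LinkUp} − 8)(176 − 2P_{LinkUp} + P_{NetOne}).
∂π/∂P_{LinkUp} = 192 − 4P_{LinkUp} + P_{NetOne} = 0 ⇒ P_{LinkUp} = 48 + 0.25P_{NetOne}.
The game is symmetric, so in equilibrium P_{NetOne} = P_{LinkUp}: the reaction function gives 0.75P_{LinkUp} = 48, hence P_{LinkUp} = 64.
q_{LinkUp} = 176 − 2·64 + 64 = 112.
Profit = (64 − 8)·112 = 6272.

6272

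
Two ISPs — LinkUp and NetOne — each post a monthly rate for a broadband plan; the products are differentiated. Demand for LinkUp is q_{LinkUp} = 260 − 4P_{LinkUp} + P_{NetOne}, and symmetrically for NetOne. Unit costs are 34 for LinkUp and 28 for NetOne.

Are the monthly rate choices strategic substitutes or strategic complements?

LinkUp's profit: π = (P_{LinkUp} − 34)(260 − 4P_{LinkUp} + P_{NetOne}).
∂π/∂P_{LinkUp} = 396 − 8P_{LinkUp} + P_{NetOne} = 0 ⇒ P_{LinkUp} = 49.5 + 0.125P_{NetOne}.
The best-response slope dP_{LinkUp}/dP_{NetOne} = 0.125 > 0: the reaction function is upward-sloping, so the choices are strategic complements.

strategic complements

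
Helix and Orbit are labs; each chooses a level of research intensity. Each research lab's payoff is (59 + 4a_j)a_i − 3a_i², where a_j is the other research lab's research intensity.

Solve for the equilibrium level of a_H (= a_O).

Helix's payoff is (59 + 4a_O)a_H − 3a_H².
∂π/∂a_H = 59 + 4a_O − 6a_H = 0, so a_H = 59/6 + (2/3)a_O.
By symmetry a_O = a_H; substituting into the reaction function, (1/3)a_H = 59/6 and a_H = 29.5.

29.5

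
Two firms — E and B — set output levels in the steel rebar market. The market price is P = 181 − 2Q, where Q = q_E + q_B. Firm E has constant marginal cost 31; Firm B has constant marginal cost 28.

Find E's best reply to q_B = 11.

32

Firm E's profit: π = q_E(181 − 2(q_E + q_B)) − 31q_E.
∂π/∂q_E = 150 − 4q_E − 2q_B = 0, so q_E = 37.5 − 0.5q_B.
At q_B = 11: q_E = 37.5 − 0.5·11 = 32.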